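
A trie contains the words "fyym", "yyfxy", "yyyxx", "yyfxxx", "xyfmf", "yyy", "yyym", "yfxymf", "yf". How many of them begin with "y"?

Traverse to the node for "y", then collect every word in that subtree.
Words under "y": yf, yfxymf, yyfxxx, yyfxy, yyy, yyym, yyyxx
Count: 7

7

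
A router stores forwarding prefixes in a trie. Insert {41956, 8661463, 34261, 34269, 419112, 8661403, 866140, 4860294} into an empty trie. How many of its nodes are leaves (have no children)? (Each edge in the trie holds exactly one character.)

7

Leaves are exactly the stored words that no other stored word extends.
Those words: "34261", "34269", "419112", "41956", "4860294", "8661403", "8661463"
Leaf count: 7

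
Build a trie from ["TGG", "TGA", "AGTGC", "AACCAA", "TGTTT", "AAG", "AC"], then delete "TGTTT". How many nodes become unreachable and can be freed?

3

After clearing the end-marker at "TGTTT", prune upward until reaching a node still needed by another word.
The suffix "TTT" (3 nodes) is used only by "TGTTT"; the node for "TG" still has the child "G", so pruning stops there.
Nodes removed: 3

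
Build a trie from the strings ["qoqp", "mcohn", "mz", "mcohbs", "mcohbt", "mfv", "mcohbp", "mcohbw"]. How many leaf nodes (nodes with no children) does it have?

A leaf is a node with no children — equivalently, the end of a word that is not a proper prefix of any other stored word.
Those words: "mcohbp", "mcohbs", "mcohbt", "mcohbw", "mcohn", "mfv", "mz", "qoqp"
Leaf count: 8

8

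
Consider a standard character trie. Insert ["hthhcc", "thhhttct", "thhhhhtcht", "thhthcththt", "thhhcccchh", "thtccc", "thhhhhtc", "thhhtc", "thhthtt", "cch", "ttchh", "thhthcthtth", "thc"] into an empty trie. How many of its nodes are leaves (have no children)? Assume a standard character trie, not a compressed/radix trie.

12

Leaves are exactly the stored words that no other stored word extends.
Those words: "cch", "hthhcc", "thc", "thhhcccchh", "thhhhhtcht", "thhhtc", "thhhttct", "thhthcththt", "thhthcthtth", "thhthtt", "thtccc", "ttchh"
Leaf count: 12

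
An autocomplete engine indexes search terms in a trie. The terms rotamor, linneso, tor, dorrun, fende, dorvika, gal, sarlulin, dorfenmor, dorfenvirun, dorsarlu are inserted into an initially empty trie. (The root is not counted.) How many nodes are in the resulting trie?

59

Trace insertions, counting only characters that open a new branch:
  "rotamor" → 7 new (r, o, t, a, m, o, r)
  "linneso" → 7 new (l, i, n, n, e, s, o)
  "tor" → 3 new (t, o, r)
  "dorrun" → 6 new (d, o, r, r, u, n)
  "fende" → 5 new (f, e, n, d, e)
  "dorvika" → prefix "dor" already present; 4 new (v, i, k, a)
  "gal" → 3 new (g, a, l)
  "sarlulin" → 8 new (s, a, r, l, u, l, i, n)
  "dorfenmor" → prefix "dor" already present; 6 new (f, e, n, m, o, r)
  "dorfenvirun" → prefix "dorfen" already present; 5 new (v, i, r, u, n)
  "dorsarlu" → prefix "dor" already present; 5 new (s, a, r, l, u)
Total nodes = 7 + 7 + 3 + 6 + 5 + 4 + 3 + 8 + 6 + 5 + 5 = 59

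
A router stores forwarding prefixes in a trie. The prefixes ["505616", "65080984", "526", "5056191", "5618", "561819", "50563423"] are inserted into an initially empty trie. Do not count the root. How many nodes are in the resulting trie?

For each word, the new-node count is its length minus the longest prefix already in the trie:
  "505616" → 6 new (5, 0, 5, 6, 1, 6)
  "65080984" → 8 new (6, 5, 0, 8, 0, 9, 8, 4)
  "526" → prefix "5" already present; 2 new (2, 6)
  "5056191" → prefix "50561" already present; 2 new (9, 1)
  "5618" → prefix "5" already present; 3 new (6, 1, 8)
  "561819" → prefix "5618" already present; 2 new (1, 9)
  "50563423" → prefix "5056" already present; 4 new (3, 4, 2, 3)
Total nodes = 6 + 8 + 2 + 2 + 3 + 2 + 4 = 27

27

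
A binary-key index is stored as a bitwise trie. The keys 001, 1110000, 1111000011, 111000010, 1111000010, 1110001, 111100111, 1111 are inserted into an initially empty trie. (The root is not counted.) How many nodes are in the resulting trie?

For each word, the new-node count is its length minus the longest prefix already in the trie:
  "001" → 3 new (0, 0, 1)
  "1110000" → 7 new (1, 1, 1, 0, 0, 0, 0)
  "1111000011" → prefix "111" already present; 7 new (1, 0, 0, 0, 0, 1, 1)
  "111000010" → prefix "1110000" already present; 2 new (1, 0)
  "1111000010" → prefix "111100001" already present; 1 new (0)
  "1110001" → prefix "111000" already present; 1 new (1)
  "111100111" → prefix "111100" already present; 3 new (1, 1, 1)
  "1111" → prefix "1111" already present; 0 new (none)
Total nodes = 3 + 7 + 7 + 2 + 1 + 1 + 3 + 0 = 24

24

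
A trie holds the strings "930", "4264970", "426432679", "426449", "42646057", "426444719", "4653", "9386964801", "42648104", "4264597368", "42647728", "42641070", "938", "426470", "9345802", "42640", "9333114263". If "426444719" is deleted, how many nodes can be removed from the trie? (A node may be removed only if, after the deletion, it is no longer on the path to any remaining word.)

After clearing the end-marker at "426444719", prune upward until reaching a node still needed by another word.
The suffix "4719" (4 nodes) is used only by "426444719"; the node for "42644" still has the child "9", so pruning stops there.
Nodes removed: 4

4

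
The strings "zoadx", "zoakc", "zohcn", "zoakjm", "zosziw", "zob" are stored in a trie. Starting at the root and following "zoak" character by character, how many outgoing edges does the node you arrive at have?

The children of the "zoak" node are the distinct next characters among strings starting with "zoak".
Distinct next characters after "zoak": c, j.
That node has 2 child edges.

2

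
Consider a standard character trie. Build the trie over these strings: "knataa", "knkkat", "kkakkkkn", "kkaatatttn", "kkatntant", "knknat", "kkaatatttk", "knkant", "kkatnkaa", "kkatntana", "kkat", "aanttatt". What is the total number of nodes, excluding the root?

For each word, the new-node count is its length minus the longest prefix already in the trie:
  "knataa" → 6 new (k, n, a, t, a, a)
  "knkkat" → prefix "kn" already present; 4 new (k, k, a, t)
  "kkakkkkn" → prefix "k" already present; 7 new (k, a, k, k, k, k, n)
  "kkaatatttn" → prefix "kka" already present; 7 new (a, t, a, t, t, t, n)
  "kkatntant" → prefix "kka" already present; 6 new (t, n, t, a, n, t)
  "knknat" → prefix "knk" already present; 3 new (n, a, t)
  "kkaatatttk" → prefix "kkaatattt" already present; 1 new (k)
  "knkant" → prefix "knk" already present; 3 new (a, n, t)
  "kkatnkaa" → prefix "kkatn" already present; 3 new (k, a, a)
  "kkatntana" → prefix "kkatntan" already present; 1 new (a)
  "kkat" → prefix "kkat" already present; 0 new (none)
  "aanttatt" → 8 new (a, a, n, t, t, a, t, t)
Total nodes = 6 + 4 + 7 + 7 + 6 + 3 + 1 + 3 + 3 + 1 + 0 + 8 = 49

49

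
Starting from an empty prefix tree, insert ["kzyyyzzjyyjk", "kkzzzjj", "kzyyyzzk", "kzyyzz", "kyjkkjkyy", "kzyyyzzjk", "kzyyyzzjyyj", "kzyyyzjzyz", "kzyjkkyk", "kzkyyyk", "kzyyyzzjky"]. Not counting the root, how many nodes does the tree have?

45

Trace insertions, counting only characters that open a new branch:
  "kzyyyzzjyyjk" → 12 new (k, z, y, y, y, z, z, j, y, y, j, k)
  "kkzzzjj" → prefix "k" already present; 6 new (k, z, z, z, j, j)
  "kzyyyzzk" → prefix "kzyyyzz" already present; 1 new (k)
  "kzyyzz" → prefix "kzyy" already present; 2 new (z, z)
  "kyjkkjkyy" → prefix "k" already present; 8 new (y, j, k, k, j, k, y, y)
  "kzyyyzzjk" → prefix "kzyyyzzj" already present; 1 new (k)
  "kzyyyzzjyyj" → prefix "kzyyyzzjyyj" already present; 0 new (none)
  "kzyyyzjzyz" → prefix "kzyyyz" already present; 4 new (j, z, y, z)
  "kzyjkkyk" → prefix "kzy" already present; 5 new (j, k, k, y, k)
  "kzkyyyk" → prefix "kz" already present; 5 new (k, y, y, y, k)
  "kzyyyzzjky" → prefix "kzyyyzzjk" already present; 1 new (y)
Total nodes = 12 + 6 + 1 + 2 + 8 + 1 + 0 + 4 + 5 + 5 + 1 = 45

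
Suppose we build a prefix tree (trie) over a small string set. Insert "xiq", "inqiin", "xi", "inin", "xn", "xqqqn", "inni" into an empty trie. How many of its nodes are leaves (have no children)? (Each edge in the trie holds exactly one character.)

6

Leaves are exactly the stored words that no other stored word extends.
Those words: "inin", "inni", "inqiin", "xiq", "xn", "xqqqn"
Leaf count: 6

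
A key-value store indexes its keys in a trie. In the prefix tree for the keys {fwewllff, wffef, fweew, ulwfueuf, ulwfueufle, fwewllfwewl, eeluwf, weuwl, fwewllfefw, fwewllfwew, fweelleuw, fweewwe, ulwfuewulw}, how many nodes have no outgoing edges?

10

A leaf is a node with no children — equivalently, the end of a word that is not a proper prefix of any other stored word.
Those words: "eeluwf", "fweelleuw", "fweewwe", "fwewllfefw", "fwewllff", "fwewllfwewl", "ulwfueufle", "ulwfuewulw", "weuwl", "wffef"
Leaf count: 10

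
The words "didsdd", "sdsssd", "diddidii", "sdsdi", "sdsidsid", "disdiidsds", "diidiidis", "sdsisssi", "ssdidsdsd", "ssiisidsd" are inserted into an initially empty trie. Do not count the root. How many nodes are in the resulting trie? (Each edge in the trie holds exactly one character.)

58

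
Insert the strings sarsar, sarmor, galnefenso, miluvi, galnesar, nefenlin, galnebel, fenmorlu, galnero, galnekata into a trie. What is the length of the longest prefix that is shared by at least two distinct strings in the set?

The deepest shared node is where two words last agree before diverging.
"galnebel" and "galnefenso" agree on "galne" (5 characters) before diverging; nothing deeper is shared.
Longest shared-prefix length: 5

5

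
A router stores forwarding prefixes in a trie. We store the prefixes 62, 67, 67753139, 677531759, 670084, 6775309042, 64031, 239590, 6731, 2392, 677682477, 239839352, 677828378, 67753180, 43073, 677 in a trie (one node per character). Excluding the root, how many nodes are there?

For each word, the new-node count is its length minus the longest prefix already in the trie:
  "62" → 2 new (6, 2)
  "67" → prefix "6" already present; 1 new (7)
  "67753139" → prefix "67" already present; 6 new (7, 5, 3, 1, 3, 9)
  "677531759" → prefix "677531" already present; 3 new (7, 5, 9)
  "670084" → prefix "67" already present; 4 new (0, 0, 8, 4)
  "6775309042" → prefix "67753" already present; 5 new (0, 9, 0, 4, 2)
  "64031" → prefix "6" already present; 4 new (4, 0, 3, 1)
  "239590" → 6 new (2, 3, 9, 5, 9, 0)
  "6731" → prefix "67" already present; 2 new (3, 1)
  "2392" → prefix "239" already present; 1 new (2)
  "677682477" → prefix "677" already present; 6 new (6, 8, 2, 4, 7, 7)
  "239839352" → prefix "239" already present; 6 new (8, 3, 9, 3, 5, 2)
  "677828378" → prefix "677" already present; 6 new (8, 2, 8, 3, 7, 8)
  "67753180" → prefix "677531" already present; 2 new (8, 0)
  "43073" → 5 new (4, 3, 0, 7, 3)
  "677" → prefix "677" already present; 0 new (none)
Total nodes = 2 + 1 + 6 + 3 + 4 + 5 + 4 + 6 + 2 + 1 + 6 + 6 + 6 + 2 + 5 + 0 = 59

59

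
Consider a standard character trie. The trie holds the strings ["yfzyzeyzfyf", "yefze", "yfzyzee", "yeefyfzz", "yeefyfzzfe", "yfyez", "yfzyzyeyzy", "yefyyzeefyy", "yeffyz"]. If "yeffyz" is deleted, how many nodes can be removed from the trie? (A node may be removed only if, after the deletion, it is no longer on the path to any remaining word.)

3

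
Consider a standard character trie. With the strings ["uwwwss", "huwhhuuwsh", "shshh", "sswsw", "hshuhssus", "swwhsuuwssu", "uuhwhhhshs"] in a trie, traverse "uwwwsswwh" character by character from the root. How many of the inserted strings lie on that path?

Check each prefix of "uwwwsswwh" against the stored set — each match is an end-marker on the path.
Prefixes of the query that are stored words: "uwwwss"
Count: 1

1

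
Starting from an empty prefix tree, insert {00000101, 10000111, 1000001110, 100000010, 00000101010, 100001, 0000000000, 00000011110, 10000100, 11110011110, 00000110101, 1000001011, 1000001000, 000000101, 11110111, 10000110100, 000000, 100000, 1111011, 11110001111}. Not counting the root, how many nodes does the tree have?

73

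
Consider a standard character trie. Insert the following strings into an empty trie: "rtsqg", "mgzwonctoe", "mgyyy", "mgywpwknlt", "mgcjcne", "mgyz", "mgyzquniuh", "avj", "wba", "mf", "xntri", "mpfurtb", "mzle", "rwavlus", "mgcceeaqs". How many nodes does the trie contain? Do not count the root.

70

Trace insertions, counting only characters that open a new branch:
  "rtsqg" → 5 new (r, t, s, q, g)
  "mgzwonctoe" → 10 new (m, g, z, w, o, n, c, t, o, e)
  "mgyyy" → prefix "mg" already present; 3 new (y, y, y)
  "mgywpwknlt" → prefix "mgy" already present; 7 new (w, p, w, k, n, l, t)
  "mgcjcne" → prefix "mg" already present; 5 new (c, j, c, n, e)
  "mgyz" → prefix "mgy" already present; 1 new (z)
  "mgyzquniuh" → prefix "mgyz" already present; 6 new (q, u, n, i, u, h)
  "avj" → 3 new (a, v, j)
  "wba" → 3 new (w, b, a)
  "mf" → prefix "m" already present; 1 new (f)
  "xntri" → 5 new (x, n, t, r, i)
  "mpfurtb" → prefix "m" already present; 6 new (p, f, u, r, t, b)
  "mzle" → prefix "m" already present; 3 new (z, l, e)
  "rwavlus" → prefix "r" already present; 6 new (w, a, v, l, u, s)
  "mgcceeaqs" → prefix "mgc" already present; 6 new (c, e, e, a, q, s)
Total nodes = 5 + 10 + 3 + 7 + 5 + 1 + 6 + 3 + 3 + 1 + 5 + 6 + 3 + 6 + 6 = 70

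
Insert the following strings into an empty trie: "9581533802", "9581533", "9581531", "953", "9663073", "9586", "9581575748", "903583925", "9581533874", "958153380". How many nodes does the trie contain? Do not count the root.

Count nodes per top-level branch (shared prefixes stored once):
  '9'-branch (903583925, 953, 9581531, 9581533, 958153380, 9581533802, 9581533874, 9581575748, 9586, 9663073): 34 nodes
Sum: 34

34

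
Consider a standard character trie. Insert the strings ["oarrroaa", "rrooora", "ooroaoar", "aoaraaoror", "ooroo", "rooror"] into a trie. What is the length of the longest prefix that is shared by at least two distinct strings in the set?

4

Look for the deepest trie node that still has at least two words in its subtree.
"ooroaoar" and "ooroo" agree on "ooro" (4 characters) before diverging; nothing deeper is shared.
Longest shared-prefix length: 4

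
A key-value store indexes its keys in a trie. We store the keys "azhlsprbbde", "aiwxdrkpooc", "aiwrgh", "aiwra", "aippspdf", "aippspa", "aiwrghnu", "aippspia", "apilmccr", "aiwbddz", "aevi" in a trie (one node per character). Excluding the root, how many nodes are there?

Insert word by word; a character creates a node only if that edge doesn't already exist:
  "azhlsprbbde" → 11 new (a, z, h, l, s, p, r, b, b, d, e)
  "aiwxdrkpooc" → prefix "a" already present; 10 new (i, w, x, d, r, k, p, o, o, c)
  "aiwrgh" → prefix "aiw" already present; 3 new (r, g, h)
  "aiwra" → prefix "aiwr" already present; 1 new (a)
  "aippspdf" → prefix "ai" already present; 6 new (p, p, s, p, d, f)
  "aippspa" → prefix "aippsp" already present; 1 new (a)
  "aiwrghnu" → prefix "aiwrgh" already present; 2 new (n, u)
  "aippspia" → prefix "aippsp" already present; 2 new (i, a)
  "apilmccr" → prefix "a" already present; 7 new (p, i, l, m, c, c, r)
  "aiwbddz" → prefix "aiw" already present; 4 new (b, d, d, z)
  "aevi" → prefix "a" already present; 3 new (e, v, i)
Total nodes = 11 + 10 + 3 + 1 + 6 + 1 + 2 + 2 + 7 + 4 + 3 = 50

50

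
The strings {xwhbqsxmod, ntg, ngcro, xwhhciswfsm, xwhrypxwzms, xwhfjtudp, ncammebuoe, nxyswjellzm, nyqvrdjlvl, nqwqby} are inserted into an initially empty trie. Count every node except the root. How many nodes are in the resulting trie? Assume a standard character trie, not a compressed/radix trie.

Trace insertions, counting only characters that open a new branch:
  "xwhbqsxmod" → 10 new (x, w, h, b, q, s, x, m, o, d)
  "ntg" → 3 new (n, t, g)
  "ngcro" → prefix "n" already present; 4 new (g, c, r, o)
  "xwhhciswfsm" → prefix "xwh" already present; 8 new (h, c, i, s, w, f, s, m)
  "xwhrypxwzms" → prefix "xwh" already present; 8 new (r, y, p, x, w, z, m, s)
  "xwhfjtudp" → prefix "xwh" already present; 6 new (f, j, t, u, d, p)
  "ncammebuoe" → prefix "n" already present; 9 new (c, a, m, m, e, b, u, o, e)
  "nxyswjellzm" → prefix "n" already present; 10 new (x, y, s, w, j, e, l, l, z, m)
  "nyqvrdjlvl" → prefix "n" already present; 9 new (y, q, v, r, d, j, l, v, l)
  "nqwqby" → prefix "n" already present; 5 new (q, w, q, b, y)
Total nodes = 10 + 3 + 4 + 8 + 8 + 6 + 9 + 10 + 9 + 5 = 72

72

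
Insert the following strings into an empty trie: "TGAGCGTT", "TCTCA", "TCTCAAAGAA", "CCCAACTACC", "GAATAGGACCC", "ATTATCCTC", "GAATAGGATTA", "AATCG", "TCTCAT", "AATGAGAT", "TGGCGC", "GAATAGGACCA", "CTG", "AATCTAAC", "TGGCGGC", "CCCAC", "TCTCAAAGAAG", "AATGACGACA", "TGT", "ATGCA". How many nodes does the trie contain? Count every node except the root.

84

Count nodes per top-level branch (shared prefixes stored once):
  'A'-branch (AATCG, AATCTAAC, AATGACGACA, AATGAGAT, ATGCA, ATTATCCTC): 30 nodes
  'C'-branch (CCCAACTACC, CCCAC, CTG): 13 nodes
  'G'-branch (GAATAGGACCA, GAATAGGACCC, GAATAGGATTA): 15 nodes
  'T'-branch (TCTCA, TCTCAAAGAA, TCTCAAAGAAG, TCTCAT, TGAGCGTT, TGGCGC, TGGCGGC, TGT): 26 nodes
Sum: 84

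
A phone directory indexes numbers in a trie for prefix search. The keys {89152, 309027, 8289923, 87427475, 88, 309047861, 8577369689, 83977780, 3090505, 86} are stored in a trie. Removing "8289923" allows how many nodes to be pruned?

After clearing the end-marker at "8289923", prune upward until reaching a node still needed by another word.
The suffix "289923" (6 nodes) is used only by "8289923"; the node for "8" still has the child "9", so pruning stops there.
Nodes removed: 6

6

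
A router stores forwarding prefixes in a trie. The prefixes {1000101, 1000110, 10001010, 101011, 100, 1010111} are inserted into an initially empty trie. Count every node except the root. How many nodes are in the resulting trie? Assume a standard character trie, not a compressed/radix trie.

Trace insertions, counting only characters that open a new branch:
  "1000101" → 7 new (1, 0, 0, 0, 1, 0, 1)
  "1000110" → prefix "10001" already present; 2 new (1, 0)
  "10001010" → prefix "1000101" already present; 1 new (0)
  "101011" → prefix "10" already present; 4 new (1, 0, 1, 1)
  "100" → prefix "100" already present; 0 new (none)
  "1010111" → prefix "101011" already present; 1 new (1)
Total nodes = 7 + 2 + 1 + 4 + 0 + 1 = 15

15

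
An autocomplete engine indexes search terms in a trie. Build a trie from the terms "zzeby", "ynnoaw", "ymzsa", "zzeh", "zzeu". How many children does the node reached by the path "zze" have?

3

The children of the "zze" node are the distinct next characters among strings starting with "zze".
Characters that immediately follow "zze" among the stored strings: {b, h, u}.
That node has 3 child edges.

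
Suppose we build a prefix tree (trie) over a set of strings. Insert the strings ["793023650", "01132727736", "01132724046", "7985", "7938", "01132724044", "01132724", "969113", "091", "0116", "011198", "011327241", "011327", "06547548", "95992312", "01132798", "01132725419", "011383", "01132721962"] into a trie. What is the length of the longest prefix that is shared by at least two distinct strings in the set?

10

Equivalently: take the maximum, over all pairs, of their longest common prefix length.
"01132724044" and "01132724046" agree on "0113272404" (10 characters) before diverging; nothing deeper is shared.
Longest shared-prefix length: 10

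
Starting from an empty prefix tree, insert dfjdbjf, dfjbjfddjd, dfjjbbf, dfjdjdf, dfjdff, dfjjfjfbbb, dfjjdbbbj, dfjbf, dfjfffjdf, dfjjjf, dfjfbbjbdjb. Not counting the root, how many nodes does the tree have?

Trace insertions, counting only characters that open a new branch:
  "dfjdbjf" → 7 new (d, f, j, d, b, j, f)
  "dfjbjfddjd" → prefix "dfj" already present; 7 new (b, j, f, d, d, j, d)
  "dfjjbbf" → prefix "dfj" already present; 4 new (j, b, b, f)
  "dfjdjdf" → prefix "dfjd" already present; 3 new (j, d, f)
  "dfjdff" → prefix "dfjd" already present; 2 new (f, f)
  "dfjjfjfbbb" → prefix "dfjj" already present; 6 new (f, j, f, b, b, b)
  "dfjjdbbbj" → prefix "dfjj" already present; 5 new (d, b, b, b, j)
  "dfjbf" → prefix "dfjb" already present; 1 new (f)
  "dfjfffjdf" → prefix "dfj" already present; 6 new (f, f, f, j, d, f)
  "dfjjjf" → prefix "dfjj" already present; 2 new (j, f)
  "dfjfbbjbdjb" → prefix "dfjf" already present; 7 new (b, b, j, b, d, j, b)
Total nodes = 7 + 7 + 4 + 3 + 2 + 6 + 5 + 1 + 6 + 2 + 7 = 50

50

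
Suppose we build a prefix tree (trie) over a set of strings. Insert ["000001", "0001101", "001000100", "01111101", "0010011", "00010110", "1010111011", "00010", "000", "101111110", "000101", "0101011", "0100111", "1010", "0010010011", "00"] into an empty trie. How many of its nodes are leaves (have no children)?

A leaf is a node with no children — equivalently, the end of a word that is not a proper prefix of any other stored word.
Those words: "000001", "00010110", "0001101", "001000100", "0010010011", "0010011", "0100111", "0101011", "01111101", "1010111011", "101111110"
Leaf count: 11

11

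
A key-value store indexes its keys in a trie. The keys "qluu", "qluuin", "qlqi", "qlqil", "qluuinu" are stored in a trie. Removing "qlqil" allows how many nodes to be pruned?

Walk "qlqil" from the leaf back toward the root, removing each node that no remaining word uses.
The suffix "l" (1 node) is used only by "qlqil"; "qlqi" is itself a stored word, so pruning stops there.
Nodes removed: 1

1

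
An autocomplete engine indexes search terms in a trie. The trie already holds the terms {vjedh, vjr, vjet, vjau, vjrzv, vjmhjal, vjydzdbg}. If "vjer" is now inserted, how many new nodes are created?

1

"vje" is already a path in the trie; the remaining "r" must be added.
So 4 − 3 = 1 new nodes.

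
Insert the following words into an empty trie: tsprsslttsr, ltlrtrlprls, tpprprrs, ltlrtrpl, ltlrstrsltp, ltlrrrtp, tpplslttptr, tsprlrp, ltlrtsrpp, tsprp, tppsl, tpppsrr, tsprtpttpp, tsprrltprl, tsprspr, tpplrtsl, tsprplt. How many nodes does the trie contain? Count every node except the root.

84

Insert word by word; a character creates a node only if that edge doesn't already exist:
  "tsprsslttsr" → 11 new (t, s, p, r, s, s, l, t, t, s, r)
  "ltlrtrlprls" → 11 new (l, t, l, r, t, r, l, p, r, l, s)
  "tpprprrs" → prefix "t" already present; 7 new (p, p, r, p, r, r, s)
  "ltlrtrpl" → prefix "ltlrtr" already present; 2 new (p, l)
  "ltlrstrsltp" → prefix "ltlr" already present; 7 new (s, t, r, s, l, t, p)
  "ltlrrrtp" → prefix "ltlr" already present; 4 new (r, r, t, p)
  "tpplslttptr" → prefix "tpp" already present; 8 new (l, s, l, t, t, p, t, r)
  "tsprlrp" → prefix "tspr" already present; 3 new (l, r, p)
  "ltlrtsrpp" → prefix "ltlrt" already present; 4 new (s, r, p, p)
  "tsprp" → prefix "tspr" already present; 1 new (p)
  "tppsl" → prefix "tpp" already present; 2 new (s, l)
  "tpppsrr" → prefix "tpp" already present; 4 new (p, s, r, r)
  "tsprtpttpp" → prefix "tspr" already present; 6 new (t, p, t, t, p, p)
  "tsprrltprl" → prefix "tspr" already present; 6 new (r, l, t, p, r, l)
  "tsprspr" → prefix "tsprs" already present; 2 new (p, r)
  "tpplrtsl" → prefix "tppl" already present; 4 new (r, t, s, l)
  "tsprplt" → prefix "tsprp" already present; 2 new (l, t)
Total nodes = 11 + 11 + 7 + 2 + 7 + 4 + 8 + 3 + 4 + 1 + 2 + 4 + 6 + 6 + 2 + 4 + 2 = 84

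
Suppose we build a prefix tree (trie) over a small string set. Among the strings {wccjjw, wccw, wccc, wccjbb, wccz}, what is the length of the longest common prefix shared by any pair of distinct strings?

Equivalently: take the maximum, over all pairs, of their longest common prefix length.
"wccjbb" and "wccjjw" agree on "wccj" (4 characters) before diverging; nothing deeper is shared.
Longest shared-prefix length: 4

4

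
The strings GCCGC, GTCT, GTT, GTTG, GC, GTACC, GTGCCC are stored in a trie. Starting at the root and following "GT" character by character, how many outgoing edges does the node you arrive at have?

4

Walk "GT" from the root, arriving at one node.
Characters that immediately follow "GT" among the stored strings: {A, C, G, T}.
That node has 4 child edges.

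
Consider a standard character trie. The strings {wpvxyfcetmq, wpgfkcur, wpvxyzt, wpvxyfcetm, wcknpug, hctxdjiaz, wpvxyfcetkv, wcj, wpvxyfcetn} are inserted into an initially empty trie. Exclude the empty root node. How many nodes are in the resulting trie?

Trie structure (* marks end of a word):
(root)
├─ h
│  └─ c
│     └─ t
│        └─ x
│           └─ d
│              └─ j
│                 └─ i
│                    └─ a
│                       └─ z *
└─ w
   ├─ c
   │  ├─ j *
   │  └─ k
   │     └─ n
   │        └─ p
   │           └─ u
   │              └─ g *
   └─ p
      ├─ g
      │  └─ f
      │     └─ k
      │        └─ c
      │           └─ u
      │              └─ r *
      └─ v
         └─ x
            └─ y
               ├─ f
               │  └─ c
               │     └─ e
               │        └─ t
               │           ├─ k
               │           │  └─ v *
               │           ├─ m *
               │           │  └─ q *
               │           └─ n *
               └─ z
                  └─ t *
Counting every labelled node above: 38.

38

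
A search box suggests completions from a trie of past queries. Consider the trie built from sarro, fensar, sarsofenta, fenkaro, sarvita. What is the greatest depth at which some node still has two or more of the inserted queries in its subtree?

The deepest shared node is where two words last agree before diverging.
"fenkaro" and "fensar" agree on "fen" (3 characters) before diverging; nothing deeper is shared.
Longest shared-prefix length: 3

3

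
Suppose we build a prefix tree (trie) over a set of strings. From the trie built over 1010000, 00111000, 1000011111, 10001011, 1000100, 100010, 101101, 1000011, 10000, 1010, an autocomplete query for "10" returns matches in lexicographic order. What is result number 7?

1010

DFS of the "10" subtree visits, in order: "10000", "1000011", "1000011111", "100010", "1000100", "10001011", "1010", "1010000", "101101"
Position 7: 1010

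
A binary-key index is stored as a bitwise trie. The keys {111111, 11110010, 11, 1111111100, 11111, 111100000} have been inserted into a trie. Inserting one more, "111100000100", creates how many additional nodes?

3

The longest prefix of "111100000100" already in the trie is "111100000" (length 9).
New nodes needed: |"111100000100"| − 9 = 12 − 9 = 3.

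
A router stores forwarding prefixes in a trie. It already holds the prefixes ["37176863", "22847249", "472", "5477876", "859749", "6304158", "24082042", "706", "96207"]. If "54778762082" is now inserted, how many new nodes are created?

The longest prefix of "54778762082" already in the trie is "5477876" (length 7).
New nodes needed: |"54778762082"| − 7 = 11 − 7 = 4.

4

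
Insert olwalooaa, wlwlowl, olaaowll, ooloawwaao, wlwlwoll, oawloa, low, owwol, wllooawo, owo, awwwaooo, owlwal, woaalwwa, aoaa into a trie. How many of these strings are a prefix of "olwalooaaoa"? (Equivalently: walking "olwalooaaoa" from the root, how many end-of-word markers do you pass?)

1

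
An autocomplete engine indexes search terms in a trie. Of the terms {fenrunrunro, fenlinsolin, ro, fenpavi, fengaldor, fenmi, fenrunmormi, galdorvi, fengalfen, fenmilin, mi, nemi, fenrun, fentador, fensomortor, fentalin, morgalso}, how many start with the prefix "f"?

Walk to "f"; the words in its subtree are exactly those with that prefix.
Words under "f": fengaldor, fengalfen, fenlinsolin, fenmi, fenmilin, fenpavi, fenrun, fenrunmormi, fenrunrunro, fensomortor, fentador, fentalin
Count: 12

12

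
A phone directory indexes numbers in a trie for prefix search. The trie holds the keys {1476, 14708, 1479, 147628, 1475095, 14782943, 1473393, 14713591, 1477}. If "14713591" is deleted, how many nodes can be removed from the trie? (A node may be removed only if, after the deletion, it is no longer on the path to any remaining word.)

5

A node on "14713591"'s path can go only if nothing else ends at it or branches off below it.
The suffix "13591" (5 nodes) is used only by "14713591"; the node for "147" still has the child "6", so pruning stops there.
Nodes removed: 5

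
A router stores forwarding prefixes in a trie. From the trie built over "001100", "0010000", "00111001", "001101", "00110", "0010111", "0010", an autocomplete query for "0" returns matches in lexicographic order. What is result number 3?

Words with prefix "0", in lexicographic order: "0010", "0010000", "0010111", "00110", "001100", "001101", "00111001"
Position 3: 0010111

0010111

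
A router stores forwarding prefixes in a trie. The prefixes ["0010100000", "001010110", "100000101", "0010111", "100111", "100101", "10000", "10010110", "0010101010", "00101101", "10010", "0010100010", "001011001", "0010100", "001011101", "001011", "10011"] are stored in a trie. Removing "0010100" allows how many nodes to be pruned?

0

After clearing the end-marker at "0010100", prune upward until reaching a node still needed by another word.
Every node on "0010100" is still needed (e.g. by "0010100000"), so nothing is freed.
Nodes removed: 0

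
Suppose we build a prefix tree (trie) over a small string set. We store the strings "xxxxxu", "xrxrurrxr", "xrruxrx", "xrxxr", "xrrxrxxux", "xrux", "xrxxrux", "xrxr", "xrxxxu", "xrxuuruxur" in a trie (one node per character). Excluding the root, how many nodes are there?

40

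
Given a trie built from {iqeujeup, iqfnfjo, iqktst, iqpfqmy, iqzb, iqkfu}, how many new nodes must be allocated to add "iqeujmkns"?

"iqeuj" is already a path in the trie; the remaining "mkns" must be added.
So 9 − 5 = 4 new nodes.

4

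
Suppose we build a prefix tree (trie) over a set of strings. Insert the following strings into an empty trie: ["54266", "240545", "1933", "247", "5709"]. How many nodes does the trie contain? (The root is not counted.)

19

Count nodes per top-level branch (shared prefixes stored once):
  '1'-branch (1933): 4 nodes
  '2'-branch (240545, 247): 7 nodes
  '5'-branch (54266, 5709): 8 nodes
Sum: 19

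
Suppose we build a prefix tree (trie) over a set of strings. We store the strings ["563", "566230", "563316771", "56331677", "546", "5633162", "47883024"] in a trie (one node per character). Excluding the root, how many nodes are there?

Insert word by word; a character creates a node only if that edge doesn't already exist:
  "563" → 3 new (5, 6, 3)
  "566230" → prefix "56" already present; 4 new (6, 2, 3, 0)
  "563316771" → prefix "563" already present; 6 new (3, 1, 6, 7, 7, 1)
  "56331677" → prefix "56331677" already present; 0 new (none)
  "546" → prefix "5" already present; 2 new (4, 6)
  "5633162" → prefix "563316" already present; 1 new (2)
  "47883024" → 8 new (4, 7, 8, 8, 3, 0, 2, 4)
Total nodes = 3 + 4 + 6 + 0 + 2 + 1 + 8 = 24

24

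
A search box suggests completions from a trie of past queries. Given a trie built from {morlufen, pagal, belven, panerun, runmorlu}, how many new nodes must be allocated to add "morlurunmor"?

6

Walking "morlurunmor" from the root, the first 5 characters ("morlu") follow existing edges; "r" is the first miss.
New nodes needed: |"morlurunmor"| − 5 = 11 − 5 = 6.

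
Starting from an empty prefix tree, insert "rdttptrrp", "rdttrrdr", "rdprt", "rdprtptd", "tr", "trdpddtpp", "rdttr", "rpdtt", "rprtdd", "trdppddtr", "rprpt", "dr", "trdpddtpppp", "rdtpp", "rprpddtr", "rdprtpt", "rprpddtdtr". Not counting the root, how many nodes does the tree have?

56

Trace insertions, counting only characters that open a new branch:
  "rdttptrrp" → 9 new (r, d, t, t, p, t, r, r, p)
  "rdttrrdr" → prefix "rdtt" already present; 4 new (r, r, d, r)
  "rdprt" → prefix "rd" already present; 3 new (p, r, t)
  "rdprtptd" → prefix "rdprt" already present; 3 new (p, t, d)
  "tr" → 2 new (t, r)
  "trdpddtpp" → prefix "tr" already present; 7 new (d, p, d, d, t, p, p)
  "rdttr" → prefix "rdttr" already present; 0 new (none)
  "rpdtt" → prefix "r" already present; 4 new (p, d, t, t)
  "rprtdd" → prefix "rp" already present; 4 new (r, t, d, d)
  "trdppddtr" → prefix "trdp" already present; 5 new (p, d, d, t, r)
  "rprpt" → prefix "rpr" already present; 2 new (p, t)
  "dr" → 2 new (d, r)
  "trdpddtpppp" → prefix "trdpddtpp" already present; 2 new (p, p)
  "rdtpp" → prefix "rdt" already present; 2 new (p, p)
  "rprpddtr" → prefix "rprp" already present; 4 new (d, d, t, r)
  "rdprtpt" → prefix "rdprtpt" already present; 0 new (none)
  "rprpddtdtr" → prefix "rprpddt" already present; 3 new (d, t, r)
Total nodes = 9 + 4 + 3 + 3 + 2 + 7 + 0 + 4 + 4 + 5 + 2 + 2 + 2 + 2 + 4 + 0 + 3 = 56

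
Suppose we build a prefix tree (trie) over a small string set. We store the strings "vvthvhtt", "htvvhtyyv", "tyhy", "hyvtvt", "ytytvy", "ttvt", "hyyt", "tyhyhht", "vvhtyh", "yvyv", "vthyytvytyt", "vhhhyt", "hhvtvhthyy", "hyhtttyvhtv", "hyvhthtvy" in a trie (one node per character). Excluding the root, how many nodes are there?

86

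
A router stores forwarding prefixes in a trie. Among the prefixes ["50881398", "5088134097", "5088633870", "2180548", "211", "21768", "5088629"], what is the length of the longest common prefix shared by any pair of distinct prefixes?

The deepest shared node is where two words last agree before diverging.
e.g. "5088134097" and "50881398" share the prefix "508813" of length 6; no pair shares a longer one.
Longest shared-prefix length: 6

6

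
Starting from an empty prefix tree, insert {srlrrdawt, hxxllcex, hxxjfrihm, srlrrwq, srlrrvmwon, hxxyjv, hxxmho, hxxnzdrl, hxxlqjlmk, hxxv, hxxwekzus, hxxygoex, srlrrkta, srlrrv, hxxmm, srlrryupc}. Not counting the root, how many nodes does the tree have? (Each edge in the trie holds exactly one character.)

For each word, the new-node count is its length minus the longest prefix already in the trie:
  "srlrrdawt" → 9 new (s, r, l, r, r, d, a, w, t)
  "hxxllcex" → 8 new (h, x, x, l, l, c, e, x)
  "hxxjfrihm" → prefix "hxx" already present; 6 new (j, f, r, i, h, m)
  "srlrrwq" → prefix "srlrr" already present; 2 new (w, q)
  "srlrrvmwon" → prefix "srlrr" already present; 5 new (v, m, w, o, n)
  "hxxyjv" → prefix "hxx" already present; 3 new (y, j, v)
  "hxxmho" → prefix "hxx" already present; 3 new (m, h, o)
  "hxxnzdrl" → prefix "hxx" already present; 5 new (n, z, d, r, l)
  "hxxlqjlmk" → prefix "hxxl" already present; 5 new (q, j, l, m, k)
  "hxxv" → prefix "hxx" already present; 1 new (v)
  "hxxwekzus" → prefix "hxx" already present; 6 new (w, e, k, z, u, s)
  "hxxygoex" → prefix "hxxy" already present; 4 new (g, o, e, x)
  "srlrrkta" → prefix "srlrr" already present; 3 new (k, t, a)
  "srlrrv" → prefix "srlrrv" already present; 0 new (none)
  "hxxmm" → prefix "hxxm" already present; 1 new (m)
  "srlrryupc" → prefix "srlrr" already present; 4 new (y, u, p, c)
Total nodes = 9 + 8 + 6 + 2 + 5 + 3 + 3 + 5 + 5 + 1 + 6 + 4 + 3 + 0 + 1 + 4 = 65

65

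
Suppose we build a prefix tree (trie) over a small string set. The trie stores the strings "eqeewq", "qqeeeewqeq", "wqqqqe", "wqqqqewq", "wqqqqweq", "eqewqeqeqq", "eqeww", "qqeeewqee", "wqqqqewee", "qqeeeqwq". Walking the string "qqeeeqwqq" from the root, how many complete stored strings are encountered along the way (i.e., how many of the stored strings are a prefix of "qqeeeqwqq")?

1

Traverse "qqeeeqwqq" character by character; count nodes along the way that are marked as word ends.
Prefixes of the query that are stored words: "qqeeeqwq"
Count: 1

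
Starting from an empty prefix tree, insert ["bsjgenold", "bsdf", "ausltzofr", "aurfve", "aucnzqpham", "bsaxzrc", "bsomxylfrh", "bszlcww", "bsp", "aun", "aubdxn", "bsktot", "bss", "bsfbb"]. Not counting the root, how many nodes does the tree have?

Insert word by word; a character creates a node only if that edge doesn't already exist:
  "bsjgenold" → 9 new (b, s, j, g, e, n, o, l, d)
  "bsdf" → prefix "bs" already present; 2 new (d, f)
  "ausltzofr" → 9 new (a, u, s, l, t, z, o, f, r)
  "aurfve" → prefix "au" already present; 4 new (r, f, v, e)
  "aucnzqpham" → prefix "au" already present; 8 new (c, n, z, q, p, h, a, m)
  "bsaxzrc" → prefix "bs" already present; 5 new (a, x, z, r, c)
  "bsomxylfrh" → prefix "bs" already present; 8 new (o, m, x, y, l, f, r, h)
  "bszlcww" → prefix "bs" already present; 5 new (z, l, c, w, w)
  "bsp" → prefix "bs" already present; 1 new (p)
  "aun" → prefix "au" already present; 1 new (n)
  "aubdxn" → prefix "au" already present; 4 new (b, d, x, n)
  "bsktot" → prefix "bs" already present; 4 new (k, t, o, t)
  "bss" → prefix "bs" already present; 1 new (s)
  "bsfbb" → prefix "bs" already present; 3 new (f, b, b)
Total nodes = 9 + 2 + 9 + 4 + 8 + 5 + 8 + 5 + 1 + 1 + 4 + 4 + 1 + 3 = 64

64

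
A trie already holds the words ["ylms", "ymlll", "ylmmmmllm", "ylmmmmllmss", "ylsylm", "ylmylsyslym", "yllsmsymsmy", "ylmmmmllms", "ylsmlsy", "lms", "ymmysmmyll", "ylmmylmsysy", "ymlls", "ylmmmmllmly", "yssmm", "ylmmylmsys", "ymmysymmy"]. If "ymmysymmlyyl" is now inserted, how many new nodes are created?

The longest prefix of "ymmysymmlyyl" already in the trie is "ymmysymm" (length 8).
So 12 − 8 = 4 new nodes.

4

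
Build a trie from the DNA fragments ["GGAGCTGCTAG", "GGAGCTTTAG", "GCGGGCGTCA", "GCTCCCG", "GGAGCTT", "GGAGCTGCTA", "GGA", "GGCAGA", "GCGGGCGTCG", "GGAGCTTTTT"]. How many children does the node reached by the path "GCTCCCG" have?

Follow the path "GCTCCCG" to its node, then look at its outgoing edges.
No stored string extends past "GCTCCCG".
That node has 0 child edges.

0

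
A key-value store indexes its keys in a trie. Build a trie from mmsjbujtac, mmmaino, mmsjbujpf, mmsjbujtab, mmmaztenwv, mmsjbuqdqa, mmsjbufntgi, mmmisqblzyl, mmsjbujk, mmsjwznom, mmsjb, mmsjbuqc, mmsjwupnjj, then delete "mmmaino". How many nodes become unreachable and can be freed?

3

Walk "mmmaino" from the leaf back toward the root, removing each node that no remaining word uses.
The suffix "ino" (3 nodes) is used only by "mmmaino"; the node for "mmma" still has the child "z", so pruning stops there.
Nodes removed: 3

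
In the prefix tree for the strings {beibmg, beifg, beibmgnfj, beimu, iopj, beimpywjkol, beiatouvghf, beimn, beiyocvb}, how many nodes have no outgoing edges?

8

Leaves are exactly the stored words that no other stored word extends.
Those words: "beiatouvghf", "beibmgnfj", "beifg", "beimn", "beimpywjkol", "beimu", "beiyocvb", "iopj"
Leaf count: 8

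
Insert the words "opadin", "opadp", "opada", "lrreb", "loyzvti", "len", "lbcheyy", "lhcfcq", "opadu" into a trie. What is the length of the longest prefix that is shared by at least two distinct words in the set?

4

Look for the deepest trie node that still has at least two words in its subtree.
e.g. "opada" and "opadin" share the prefix "opad" of length 4; no pair shares a longer one.
Longest shared-prefix length: 4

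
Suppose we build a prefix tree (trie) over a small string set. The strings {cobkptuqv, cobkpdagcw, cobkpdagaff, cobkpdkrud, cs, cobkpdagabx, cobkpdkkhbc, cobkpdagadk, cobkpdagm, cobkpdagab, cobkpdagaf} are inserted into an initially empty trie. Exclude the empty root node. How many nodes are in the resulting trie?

31

Count nodes per top-level branch (shared prefixes stored once):
  'c'-branch (cobkpdagab, cobkpdagabx, cobkpdagadk, cobkpdagaf, cobkpdagaff, cobkpdagcw, cobkpdagm, cobkpdkkhbc, cobkpdkrud, cobkptuqv, cs): 31 nodes
Sum: 31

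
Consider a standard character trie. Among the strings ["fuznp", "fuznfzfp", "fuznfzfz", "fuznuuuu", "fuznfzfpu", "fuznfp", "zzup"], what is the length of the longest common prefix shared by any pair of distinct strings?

Look for the deepest trie node that still has at least two words in its subtree.
e.g. "fuznfzfp" and "fuznfzfpu" share the prefix "fuznfzfp" of length 8; no pair shares a longer one.
Longest shared-prefix length: 8

8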